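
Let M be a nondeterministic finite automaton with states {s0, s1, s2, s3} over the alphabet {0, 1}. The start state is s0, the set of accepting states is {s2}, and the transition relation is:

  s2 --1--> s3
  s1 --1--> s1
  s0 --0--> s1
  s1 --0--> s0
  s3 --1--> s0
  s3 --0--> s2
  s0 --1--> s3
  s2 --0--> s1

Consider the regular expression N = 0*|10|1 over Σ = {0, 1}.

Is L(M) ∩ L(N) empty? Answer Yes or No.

No

The string 10 is accepted by both M and N.
Hence L(M) ∩ L(N) ≠ ∅.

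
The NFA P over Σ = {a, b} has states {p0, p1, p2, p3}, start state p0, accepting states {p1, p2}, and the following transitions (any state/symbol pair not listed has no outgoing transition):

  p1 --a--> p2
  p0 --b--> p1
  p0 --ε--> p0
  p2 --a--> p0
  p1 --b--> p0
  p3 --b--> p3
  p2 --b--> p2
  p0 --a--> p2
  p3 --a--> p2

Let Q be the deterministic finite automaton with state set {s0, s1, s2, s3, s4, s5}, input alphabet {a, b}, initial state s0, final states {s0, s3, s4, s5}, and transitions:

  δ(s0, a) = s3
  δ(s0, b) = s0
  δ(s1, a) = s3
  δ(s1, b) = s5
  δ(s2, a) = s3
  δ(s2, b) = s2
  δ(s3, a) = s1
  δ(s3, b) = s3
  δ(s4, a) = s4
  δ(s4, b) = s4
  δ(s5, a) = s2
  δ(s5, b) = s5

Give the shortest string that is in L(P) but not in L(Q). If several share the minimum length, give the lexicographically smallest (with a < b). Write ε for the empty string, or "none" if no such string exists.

The string aaba is accepted by P but not by Q.
No shorter string lies in the difference, and aaba is the lexicographically first length-4 string in L(P) \ L(Q).

aaba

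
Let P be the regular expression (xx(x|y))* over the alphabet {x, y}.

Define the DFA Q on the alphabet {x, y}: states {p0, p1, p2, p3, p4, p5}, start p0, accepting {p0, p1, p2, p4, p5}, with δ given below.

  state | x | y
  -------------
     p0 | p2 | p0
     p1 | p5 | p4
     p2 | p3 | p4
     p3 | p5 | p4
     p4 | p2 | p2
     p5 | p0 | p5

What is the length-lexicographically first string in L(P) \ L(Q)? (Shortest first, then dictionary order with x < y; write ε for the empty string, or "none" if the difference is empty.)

The string xxxxxx is accepted by P but not by Q.
No shorter string lies in the difference, and xxxxxx is the lexicographically first length-6 string in L(P) \ L(Q).

xxxxxx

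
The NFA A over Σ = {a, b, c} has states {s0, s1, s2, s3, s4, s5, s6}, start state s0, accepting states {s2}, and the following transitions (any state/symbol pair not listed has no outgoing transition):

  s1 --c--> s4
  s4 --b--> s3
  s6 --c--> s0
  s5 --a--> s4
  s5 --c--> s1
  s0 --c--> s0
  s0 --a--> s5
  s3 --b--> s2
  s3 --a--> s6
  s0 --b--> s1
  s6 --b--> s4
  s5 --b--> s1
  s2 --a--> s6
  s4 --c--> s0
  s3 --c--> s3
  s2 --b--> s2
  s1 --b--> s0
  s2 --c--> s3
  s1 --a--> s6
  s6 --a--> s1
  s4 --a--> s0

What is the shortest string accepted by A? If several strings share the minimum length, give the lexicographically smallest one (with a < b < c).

A breadth-first search from s0 reaches an accepting state first via the path s0 → s5 → s4 → s3 → s2 on input aabb.
No string of length < 4 is accepted (BFS exhausts all shorter strings without reaching an accepting state), and aabb is the lexicographically least accepting string of length 4.

aabb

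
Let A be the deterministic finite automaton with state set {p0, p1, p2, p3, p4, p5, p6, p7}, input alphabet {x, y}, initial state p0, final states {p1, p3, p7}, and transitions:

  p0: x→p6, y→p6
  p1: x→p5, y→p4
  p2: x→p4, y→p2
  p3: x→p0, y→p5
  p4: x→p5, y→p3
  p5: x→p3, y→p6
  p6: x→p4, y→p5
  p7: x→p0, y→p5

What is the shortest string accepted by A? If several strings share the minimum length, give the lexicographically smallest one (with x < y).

xxy

A breadth-first search from p0 reaches an accepting state first via the path p0 → p6 → p4 → p3 on input xxy.
No string of length < 3 is accepted (BFS exhausts all shorter strings without reaching an accepting state), and xxy is the lexicographically least accepting string of length 3.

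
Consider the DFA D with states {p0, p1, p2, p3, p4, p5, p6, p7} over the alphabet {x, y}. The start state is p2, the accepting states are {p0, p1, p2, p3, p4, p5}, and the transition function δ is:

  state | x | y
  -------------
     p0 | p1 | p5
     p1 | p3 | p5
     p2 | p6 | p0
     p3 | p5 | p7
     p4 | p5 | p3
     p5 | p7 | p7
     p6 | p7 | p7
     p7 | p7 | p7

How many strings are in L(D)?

The useful subgraph on states {p0, p1, p2, p3, p5} is acyclic, so L(D) is finite; the longest accepting path visits 5 useful states, giving maximum string length 4.
Counting accepting paths from p2 by length: 1 of length 0, 1 of length 1, 2 of length 2, 2 of length 3, 1 of length 4. Total 7.

7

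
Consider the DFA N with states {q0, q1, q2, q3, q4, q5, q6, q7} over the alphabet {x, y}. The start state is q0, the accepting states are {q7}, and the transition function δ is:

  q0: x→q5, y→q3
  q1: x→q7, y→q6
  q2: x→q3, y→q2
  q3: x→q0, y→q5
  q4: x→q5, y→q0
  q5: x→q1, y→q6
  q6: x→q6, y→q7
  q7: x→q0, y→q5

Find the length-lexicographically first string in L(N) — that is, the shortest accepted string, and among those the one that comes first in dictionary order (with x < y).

A breadth-first search from q0 reaches an accepting state first via the path q0 → q5 → q1 → q7 on input xxx.
No string of length < 3 is accepted (BFS exhausts all shorter strings without reaching an accepting state), and xxx is the lexicographically least accepting string of length 3.

xxx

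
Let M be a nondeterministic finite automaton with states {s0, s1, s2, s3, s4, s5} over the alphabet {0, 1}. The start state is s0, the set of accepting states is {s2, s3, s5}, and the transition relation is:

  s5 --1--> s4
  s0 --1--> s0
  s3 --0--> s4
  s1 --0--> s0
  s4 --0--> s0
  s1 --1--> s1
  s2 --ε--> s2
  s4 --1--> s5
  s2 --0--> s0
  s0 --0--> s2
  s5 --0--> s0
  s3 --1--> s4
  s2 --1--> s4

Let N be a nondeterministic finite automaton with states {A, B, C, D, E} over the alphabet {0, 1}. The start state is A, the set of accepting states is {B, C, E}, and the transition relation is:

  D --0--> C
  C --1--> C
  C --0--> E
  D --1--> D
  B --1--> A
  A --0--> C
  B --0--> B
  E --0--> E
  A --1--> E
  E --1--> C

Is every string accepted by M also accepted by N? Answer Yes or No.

Yes

Exploring the product automaton M × N from the start pair (s0, A), following both machines on each input symbol, reaches 7 state pairs: (s0, A), (s2, C), (s0, E), (s4, C), (s2, E), (s0, C), (s5, C).
M accepts in {s2, s3, s5} and N accepts in {B, C, E}. The reachable pairs whose M-component is accepting are (s2, C), (s2, E), (s5, C); in each of them the N-component is accepting too, so the product for L(M) \ L(N) (M-component accepting, N-component rejecting) has no reachable accepting pair and the difference is empty.
Hence every string in L(M) is also in L(N).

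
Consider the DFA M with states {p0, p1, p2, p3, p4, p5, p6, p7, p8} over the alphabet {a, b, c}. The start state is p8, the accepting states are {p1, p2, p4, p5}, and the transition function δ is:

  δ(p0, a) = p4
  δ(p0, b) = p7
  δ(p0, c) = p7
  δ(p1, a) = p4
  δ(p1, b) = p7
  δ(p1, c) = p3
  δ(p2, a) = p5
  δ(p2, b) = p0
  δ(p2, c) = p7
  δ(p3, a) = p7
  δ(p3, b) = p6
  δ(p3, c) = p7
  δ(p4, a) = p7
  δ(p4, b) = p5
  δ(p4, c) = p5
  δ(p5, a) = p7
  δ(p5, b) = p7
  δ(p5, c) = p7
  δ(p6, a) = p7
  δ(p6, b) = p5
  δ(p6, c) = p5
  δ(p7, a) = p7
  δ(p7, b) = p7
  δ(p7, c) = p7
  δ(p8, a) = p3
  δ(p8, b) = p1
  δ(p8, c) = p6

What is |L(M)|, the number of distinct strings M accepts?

10

The useful subgraph on states {p1, p3, p4, p5, p6, p8} is acyclic, so L(M) is finite; the longest accepting path visits 5 useful states, giving maximum string length 4.
Counting accepting paths from p8 by length: 1 of length 1, 3 of length 2, 4 of length 3, 2 of length 4. Total 10.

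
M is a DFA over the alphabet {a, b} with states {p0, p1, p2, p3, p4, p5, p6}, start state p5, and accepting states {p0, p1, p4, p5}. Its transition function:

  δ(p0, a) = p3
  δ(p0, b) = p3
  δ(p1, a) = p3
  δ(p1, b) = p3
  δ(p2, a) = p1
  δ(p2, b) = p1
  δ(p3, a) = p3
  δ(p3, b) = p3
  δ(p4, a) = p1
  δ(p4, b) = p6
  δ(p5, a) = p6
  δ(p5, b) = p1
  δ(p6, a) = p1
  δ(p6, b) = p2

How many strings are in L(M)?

The useful subgraph on states {p1, p2, p5, p6} is acyclic, so L(M) is finite; the longest accepting path visits 4 useful states, giving maximum string length 3.
Counting accepting paths from p5 by length: 1 of length 0, 1 of length 1, 1 of length 2, 2 of length 3. Total 5.

5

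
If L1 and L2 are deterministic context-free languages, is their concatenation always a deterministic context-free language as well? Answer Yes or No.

Take L₁ = {ε, c} (finite, hence regular and DCFL) and L₂ = {c aⁿbⁿ : n≥0} ∪ {cc aⁿb²ⁿ : n≥0} (a DCFL: the number of leading c's tells the DPDA whether to pop one stack symbol per b or per two b's). Then L₁L₂ ∩ cca⁺b* = {cc aⁿbⁿ : n≥1} ∪ {cc aⁿb²ⁿ : n≥1}. If L₁L₂ were a DCFL, so would be this intersection with a regular set, and a DPDA for it started from its configuration after reading cc would accept {aⁿbⁿ : n≥1} ∪ {aⁿb²ⁿ : n≥1}, which no deterministic PDA accepts (a DPDA for it would have a single run on aⁿb²ⁿ, accepting after the prefix aⁿbⁿ and accepting again after n more b's; an ordinary PDA that simulates it on a's and b's and, at any moment when it is accepting, may switch to reading only a fresh letter d while feeding each d to the simulation as a b, would accept aⁱbʲdᵏ (k≥1) exactly when both aⁱbʲ and aⁱbʲ⁺ᵏ are in the language, i.e. its language intersected with the regular set a*b*d⁺ would be exactly {aⁿbⁿdⁿ : n≥1} — impossible, since context-free languages are closed under intersection with regular sets and {aⁿbⁿdⁿ} is not context-free). Hence L₁L₂ is not a DCFL.

No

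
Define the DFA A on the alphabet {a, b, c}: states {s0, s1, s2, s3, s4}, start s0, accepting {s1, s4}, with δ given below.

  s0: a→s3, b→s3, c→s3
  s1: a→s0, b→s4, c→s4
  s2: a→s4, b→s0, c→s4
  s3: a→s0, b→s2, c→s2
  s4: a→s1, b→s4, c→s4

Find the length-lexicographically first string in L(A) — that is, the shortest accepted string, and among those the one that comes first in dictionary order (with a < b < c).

aba

A breadth-first search from s0 reaches an accepting state first via the path s0 → s3 → s2 → s4 on input aba.
No string of length < 3 is accepted (BFS exhausts all shorter strings without reaching an accepting state), and aba is the lexicographically least accepting string of length 3.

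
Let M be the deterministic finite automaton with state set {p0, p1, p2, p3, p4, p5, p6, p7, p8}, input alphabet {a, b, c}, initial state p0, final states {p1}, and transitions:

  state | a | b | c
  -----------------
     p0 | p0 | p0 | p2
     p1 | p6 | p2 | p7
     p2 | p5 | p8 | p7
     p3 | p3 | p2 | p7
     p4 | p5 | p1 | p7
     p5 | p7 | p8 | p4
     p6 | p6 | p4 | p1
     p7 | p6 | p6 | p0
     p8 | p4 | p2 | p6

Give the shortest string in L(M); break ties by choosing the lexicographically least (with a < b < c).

A breadth-first search from p0 reaches an accepting state first via the path p0 → p2 → p5 → p4 → p1 on input cacb.
No string of length < 4 is accepted (BFS exhausts all shorter strings without reaching an accepting state), and cacb is the lexicographically least accepting string of length 4.

cacb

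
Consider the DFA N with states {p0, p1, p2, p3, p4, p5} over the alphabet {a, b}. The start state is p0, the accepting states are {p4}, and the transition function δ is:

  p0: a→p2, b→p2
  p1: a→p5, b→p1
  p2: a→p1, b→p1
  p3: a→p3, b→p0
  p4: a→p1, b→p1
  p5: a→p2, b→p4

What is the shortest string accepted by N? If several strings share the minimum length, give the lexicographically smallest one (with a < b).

aaab

A breadth-first search from p0 reaches an accepting state first via the path p0 → p2 → p1 → p5 → p4 on input aaab.
No string of length < 4 is accepted (BFS exhausts all shorter strings without reaching an accepting state), and aaab is the lexicographically least accepting string of length 4.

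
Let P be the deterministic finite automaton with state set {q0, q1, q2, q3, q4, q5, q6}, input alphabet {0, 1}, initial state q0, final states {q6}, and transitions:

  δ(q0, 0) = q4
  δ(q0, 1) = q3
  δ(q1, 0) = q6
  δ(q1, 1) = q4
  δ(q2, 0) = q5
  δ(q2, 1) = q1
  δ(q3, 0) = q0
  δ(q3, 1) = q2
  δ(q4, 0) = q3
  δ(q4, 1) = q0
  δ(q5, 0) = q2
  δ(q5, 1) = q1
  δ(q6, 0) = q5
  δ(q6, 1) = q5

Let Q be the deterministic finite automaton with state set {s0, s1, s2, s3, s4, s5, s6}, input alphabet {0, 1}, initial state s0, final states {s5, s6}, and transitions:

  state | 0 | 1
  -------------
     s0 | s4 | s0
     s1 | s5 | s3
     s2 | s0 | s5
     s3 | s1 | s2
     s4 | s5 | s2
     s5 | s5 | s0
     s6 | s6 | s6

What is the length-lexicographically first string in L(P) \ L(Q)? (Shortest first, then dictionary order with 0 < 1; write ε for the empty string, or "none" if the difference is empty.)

1110

The string 1110 is accepted by P but not by Q.
No shorter string lies in the difference, and 1110 is the lexicographically first length-4 string in L(P) \ L(Q).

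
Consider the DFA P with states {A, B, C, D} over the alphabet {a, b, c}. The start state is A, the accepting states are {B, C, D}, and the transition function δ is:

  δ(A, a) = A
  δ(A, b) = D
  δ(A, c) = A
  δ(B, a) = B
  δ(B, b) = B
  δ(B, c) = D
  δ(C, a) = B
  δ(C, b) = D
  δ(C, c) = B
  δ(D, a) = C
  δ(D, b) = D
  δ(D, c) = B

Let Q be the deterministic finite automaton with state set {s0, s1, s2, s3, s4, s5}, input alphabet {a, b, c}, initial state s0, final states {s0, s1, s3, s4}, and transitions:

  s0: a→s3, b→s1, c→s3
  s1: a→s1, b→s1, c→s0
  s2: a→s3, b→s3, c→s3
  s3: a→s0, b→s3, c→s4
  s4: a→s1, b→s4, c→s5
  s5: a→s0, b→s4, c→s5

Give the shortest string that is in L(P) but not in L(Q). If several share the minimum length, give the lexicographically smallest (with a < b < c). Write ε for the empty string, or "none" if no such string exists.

The string abcc is accepted by P but not by Q.
No shorter string lies in the difference, and abcc is the lexicographically first length-4 string in L(P) \ L(Q).

abcc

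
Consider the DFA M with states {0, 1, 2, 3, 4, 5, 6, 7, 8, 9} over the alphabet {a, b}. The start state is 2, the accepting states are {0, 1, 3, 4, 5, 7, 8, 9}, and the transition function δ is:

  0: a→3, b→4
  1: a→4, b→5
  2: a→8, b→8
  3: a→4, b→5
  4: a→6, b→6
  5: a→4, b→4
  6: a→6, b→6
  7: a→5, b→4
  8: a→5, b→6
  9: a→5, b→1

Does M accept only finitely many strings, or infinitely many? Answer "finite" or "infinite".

The useful states (reachable from 2 and able to reach an accepting state) are {2, 4, 5, 8}.
Restricted to these states the transition graph has no cycle, so every accepting path has bounded length and L is finite.

finite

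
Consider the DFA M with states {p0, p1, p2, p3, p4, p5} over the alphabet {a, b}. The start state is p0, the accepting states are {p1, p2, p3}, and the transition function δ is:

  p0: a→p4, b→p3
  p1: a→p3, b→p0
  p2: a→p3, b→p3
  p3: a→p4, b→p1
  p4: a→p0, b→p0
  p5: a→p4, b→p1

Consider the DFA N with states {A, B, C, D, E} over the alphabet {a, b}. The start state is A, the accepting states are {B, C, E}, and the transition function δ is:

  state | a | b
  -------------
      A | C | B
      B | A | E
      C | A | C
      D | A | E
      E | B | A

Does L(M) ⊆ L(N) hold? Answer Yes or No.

The string abbba is in L(M) but not in L(N).
So L(M) ⊄ L(N).

No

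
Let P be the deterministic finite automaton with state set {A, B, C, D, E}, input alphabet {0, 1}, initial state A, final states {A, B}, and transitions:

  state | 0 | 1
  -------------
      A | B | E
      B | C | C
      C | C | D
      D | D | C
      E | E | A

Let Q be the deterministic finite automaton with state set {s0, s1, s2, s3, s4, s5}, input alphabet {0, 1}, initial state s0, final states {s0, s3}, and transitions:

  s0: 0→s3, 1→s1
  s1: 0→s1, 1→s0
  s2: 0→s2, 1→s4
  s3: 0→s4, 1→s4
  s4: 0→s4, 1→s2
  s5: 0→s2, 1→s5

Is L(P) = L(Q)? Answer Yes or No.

Yes

Exploring the product automaton P × Q from the start pair (A, s0), following both machines on each input symbol, reaches 5 state pairs: (A, s0), (B, s3), (E, s1), (C, s4), (D, s2).
P accepts in {A, B} and Q accepts in {s0, s3}. In every reachable pair the two components are either both accepting — (A, s0), (B, s3) — or both non-accepting, so no string is accepted by exactly one of the machines: L(P) \ L(Q) and L(Q) \ L(P) are both empty.
Hence every string is accepted by P iff it is accepted by Q, and the two languages coincide.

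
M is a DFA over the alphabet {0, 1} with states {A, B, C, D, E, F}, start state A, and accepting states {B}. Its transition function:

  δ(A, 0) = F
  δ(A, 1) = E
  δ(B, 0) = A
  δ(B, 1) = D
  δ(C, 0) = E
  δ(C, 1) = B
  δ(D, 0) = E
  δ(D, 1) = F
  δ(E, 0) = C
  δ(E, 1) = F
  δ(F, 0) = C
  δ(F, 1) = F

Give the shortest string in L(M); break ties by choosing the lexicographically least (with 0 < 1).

A breadth-first search from A reaches an accepting state first via the path A → F → C → B on input 001.
No string of length < 3 is accepted (BFS exhausts all shorter strings without reaching an accepting state), and 001 is the lexicographically least accepting string of length 3.

001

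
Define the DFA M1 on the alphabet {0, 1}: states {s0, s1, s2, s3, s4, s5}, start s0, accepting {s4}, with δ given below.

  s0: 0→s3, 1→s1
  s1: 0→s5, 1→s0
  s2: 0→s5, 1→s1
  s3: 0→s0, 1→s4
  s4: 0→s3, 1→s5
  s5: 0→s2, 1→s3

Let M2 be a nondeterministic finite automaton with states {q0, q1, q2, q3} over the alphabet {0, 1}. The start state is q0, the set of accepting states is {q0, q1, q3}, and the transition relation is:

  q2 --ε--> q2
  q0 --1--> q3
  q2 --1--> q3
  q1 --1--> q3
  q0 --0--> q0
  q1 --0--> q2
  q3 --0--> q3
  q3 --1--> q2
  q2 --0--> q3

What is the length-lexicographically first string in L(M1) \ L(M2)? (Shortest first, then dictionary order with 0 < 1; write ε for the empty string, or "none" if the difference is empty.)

0101

The string 0101 is accepted by M1 but not by M2.
No shorter string lies in the difference, and 0101 is the lexicographically first length-4 string in L(M1) \ L(M2).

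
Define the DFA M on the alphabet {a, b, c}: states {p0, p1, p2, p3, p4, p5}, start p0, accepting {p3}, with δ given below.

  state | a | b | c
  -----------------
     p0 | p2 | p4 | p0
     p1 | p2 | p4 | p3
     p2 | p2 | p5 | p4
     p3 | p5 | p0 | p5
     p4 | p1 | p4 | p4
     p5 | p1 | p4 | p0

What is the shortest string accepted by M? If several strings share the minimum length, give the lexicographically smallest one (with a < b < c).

A breadth-first search from p0 reaches an accepting state first via the path p0 → p4 → p1 → p3 on input bac.
No string of length < 3 is accepted (BFS exhausts all shorter strings without reaching an accepting state), and bac is the lexicographically least accepting string of length 3.

bac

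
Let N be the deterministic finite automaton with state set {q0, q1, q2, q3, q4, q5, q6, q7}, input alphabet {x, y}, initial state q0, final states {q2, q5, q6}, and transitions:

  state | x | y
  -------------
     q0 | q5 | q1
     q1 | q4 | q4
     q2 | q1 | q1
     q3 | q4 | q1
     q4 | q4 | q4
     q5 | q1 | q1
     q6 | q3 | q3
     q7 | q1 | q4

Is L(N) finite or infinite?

finite

The useful states (reachable from q0 and able to reach an accepting state) are {q0, q5}.
Restricted to these states the transition graph has no cycle, so every accepting path has bounded length and L is finite.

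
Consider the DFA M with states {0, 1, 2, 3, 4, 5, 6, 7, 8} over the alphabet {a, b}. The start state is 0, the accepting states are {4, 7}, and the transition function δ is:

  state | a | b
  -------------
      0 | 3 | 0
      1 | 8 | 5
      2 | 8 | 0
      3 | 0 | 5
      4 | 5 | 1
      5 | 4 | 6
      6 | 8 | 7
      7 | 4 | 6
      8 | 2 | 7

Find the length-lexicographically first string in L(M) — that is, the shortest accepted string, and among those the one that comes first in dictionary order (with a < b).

aba

A breadth-first search from 0 reaches an accepting state first via the path 0 → 3 → 5 → 4 on input aba.
No string of length < 3 is accepted (BFS exhausts all shorter strings without reaching an accepting state), and aba is the lexicographically least accepting string of length 3.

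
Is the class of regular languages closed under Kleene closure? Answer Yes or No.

If R is a regular expression for L then R* denotes L*; on automata, add a new accepting start state with an ε-move into the old start state and ε-moves from every old accepting state back to it.
So the regular languages are closed under Kleene star.

Yes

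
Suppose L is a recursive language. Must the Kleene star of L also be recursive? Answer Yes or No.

For an input w of length n, decide by dynamic programming over positions 0..n whether w factors into blocks from L, calling the decider for L on each of the O(n²) substrings; every call halts, so this decides L*.
So the recursive languages are closed under Kleene star.

Yes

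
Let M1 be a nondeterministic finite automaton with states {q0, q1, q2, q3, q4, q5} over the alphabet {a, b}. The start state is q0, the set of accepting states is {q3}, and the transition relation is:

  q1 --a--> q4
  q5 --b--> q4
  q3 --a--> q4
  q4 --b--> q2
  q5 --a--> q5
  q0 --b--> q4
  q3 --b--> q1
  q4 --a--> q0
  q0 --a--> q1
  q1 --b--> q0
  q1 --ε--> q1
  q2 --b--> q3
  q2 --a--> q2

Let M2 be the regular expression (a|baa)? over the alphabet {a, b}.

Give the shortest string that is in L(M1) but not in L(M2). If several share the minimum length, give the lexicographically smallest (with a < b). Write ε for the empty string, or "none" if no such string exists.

bbb

The string bbb is accepted by M1 but not by M2.
No shorter string lies in the difference, and bbb is the lexicographically first length-3 string in L(M1) \ L(M2).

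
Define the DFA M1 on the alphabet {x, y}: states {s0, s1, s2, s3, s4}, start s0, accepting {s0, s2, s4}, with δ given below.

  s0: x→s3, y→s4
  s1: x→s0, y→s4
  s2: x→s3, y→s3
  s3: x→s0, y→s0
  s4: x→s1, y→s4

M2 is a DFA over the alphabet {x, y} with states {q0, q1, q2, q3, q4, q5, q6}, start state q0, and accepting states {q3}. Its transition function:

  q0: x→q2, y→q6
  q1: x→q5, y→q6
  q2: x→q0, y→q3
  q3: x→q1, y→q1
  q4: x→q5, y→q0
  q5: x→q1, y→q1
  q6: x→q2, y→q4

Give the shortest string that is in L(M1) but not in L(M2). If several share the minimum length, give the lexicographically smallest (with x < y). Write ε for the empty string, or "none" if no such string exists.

The empty string ε is accepted by M1 but not by M2.
Since ε is the unique shortest string, it is the required witness.

ε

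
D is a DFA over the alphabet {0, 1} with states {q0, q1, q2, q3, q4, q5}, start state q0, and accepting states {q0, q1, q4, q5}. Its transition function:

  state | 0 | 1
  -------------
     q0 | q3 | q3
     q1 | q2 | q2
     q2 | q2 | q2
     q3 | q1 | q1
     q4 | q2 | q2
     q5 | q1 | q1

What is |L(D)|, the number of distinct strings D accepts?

5

The useful subgraph on states {q0, q1, q3} is acyclic, so L(D) is finite; the longest accepting path visits 3 useful states, giving maximum string length 2.
Counting accepting paths from q0 by length: 1 of length 0, 4 of length 2. Total 5.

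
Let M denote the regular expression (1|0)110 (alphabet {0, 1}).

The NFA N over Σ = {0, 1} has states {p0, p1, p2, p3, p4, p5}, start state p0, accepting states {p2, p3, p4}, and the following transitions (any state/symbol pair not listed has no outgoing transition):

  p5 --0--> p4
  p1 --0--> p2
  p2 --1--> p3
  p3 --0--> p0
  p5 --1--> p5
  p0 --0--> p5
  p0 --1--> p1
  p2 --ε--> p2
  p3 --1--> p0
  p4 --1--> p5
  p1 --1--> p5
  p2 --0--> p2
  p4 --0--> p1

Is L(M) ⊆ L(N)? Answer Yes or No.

Yes

Converting the expression M to a DFA (subset construction, then merging equivalent states) gives the minimal DFA with states {m0, m1, m2, m3, m4, m5}, start state m0, accepting states {m5} and transitions m0: 0→m1, 1→m1; m1: 0→m2, 1→m3; m2: 0→m2, 1→m2; m3: 0→m2, 1→m4; m4: 0→m5, 1→m2; m5: 0→m2, 1→m2.
Exploring the product automaton M × N from the start pair (m0, p0), following both machines on each input symbol, reaches 12 state pairs: (m0, p0), (m1, p5), (m1, p1), (m2, p4), (m3, p5), (m2, p2), (m2, p1), (m2, p5), (m4, p5), (m2, p3), (m5, p4), (m2, p0).
M accepts in {m5} and N accepts in {p2, p3, p4}. The reachable pairs whose M-component is accepting are (m5, p4); in each of them the N-component is accepting too, so the product for L(M) \ L(N) (M-component accepting, N-component rejecting) has no reachable accepting pair and the difference is empty.
Hence every string in L(M) is also in L(N).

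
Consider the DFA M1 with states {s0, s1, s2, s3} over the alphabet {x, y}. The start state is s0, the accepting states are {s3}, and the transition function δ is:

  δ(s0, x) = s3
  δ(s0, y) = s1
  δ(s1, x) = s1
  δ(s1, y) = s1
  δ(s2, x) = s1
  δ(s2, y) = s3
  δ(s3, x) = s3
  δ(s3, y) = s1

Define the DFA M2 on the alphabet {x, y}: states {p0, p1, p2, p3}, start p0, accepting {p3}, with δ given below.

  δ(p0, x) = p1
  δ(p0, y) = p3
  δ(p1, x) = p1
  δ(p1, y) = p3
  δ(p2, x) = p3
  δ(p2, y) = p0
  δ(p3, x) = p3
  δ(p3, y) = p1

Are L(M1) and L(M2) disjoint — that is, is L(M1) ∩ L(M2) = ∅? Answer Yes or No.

Yes

Exploring the product automaton M1 × M2 from the start pair (s0, p0), following both machines on each input symbol, reaches 4 state pairs: (s0, p0), (s3, p1), (s1, p3), (s1, p1).
M1 accepts in {s3} and M2 accepts in {p3}; no reachable pair has both components accepting, so no string drives both machines to acceptance simultaneously and L(M1) ∩ L(M2) = ∅.
So no string is accepted by both, and the intersection is empty.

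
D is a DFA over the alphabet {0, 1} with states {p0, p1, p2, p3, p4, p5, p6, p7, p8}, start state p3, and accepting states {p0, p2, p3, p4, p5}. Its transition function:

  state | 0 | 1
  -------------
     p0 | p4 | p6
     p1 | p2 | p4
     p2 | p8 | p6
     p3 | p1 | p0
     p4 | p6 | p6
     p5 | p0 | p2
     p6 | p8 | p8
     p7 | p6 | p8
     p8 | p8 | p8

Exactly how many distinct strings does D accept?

5

The useful subgraph on states {p0, p1, p2, p3, p4} is acyclic, so L(D) is finite; the longest accepting path visits 3 useful states, giving maximum string length 2.
Counting accepting paths from p3 by length: 1 of length 0, 1 of length 1, 3 of length 2. Total 5.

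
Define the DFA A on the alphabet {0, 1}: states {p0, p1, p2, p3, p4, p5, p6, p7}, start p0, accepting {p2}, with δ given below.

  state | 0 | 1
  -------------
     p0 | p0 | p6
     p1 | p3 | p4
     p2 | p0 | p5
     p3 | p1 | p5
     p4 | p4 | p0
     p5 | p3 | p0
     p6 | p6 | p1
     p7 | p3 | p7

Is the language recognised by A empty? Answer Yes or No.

The states reachable from the start state are {p0, p1, p3, p4, p5, p6}.
None of the accepting states {p2} is reachable, so no string is accepted and L(A) = ∅.

Yes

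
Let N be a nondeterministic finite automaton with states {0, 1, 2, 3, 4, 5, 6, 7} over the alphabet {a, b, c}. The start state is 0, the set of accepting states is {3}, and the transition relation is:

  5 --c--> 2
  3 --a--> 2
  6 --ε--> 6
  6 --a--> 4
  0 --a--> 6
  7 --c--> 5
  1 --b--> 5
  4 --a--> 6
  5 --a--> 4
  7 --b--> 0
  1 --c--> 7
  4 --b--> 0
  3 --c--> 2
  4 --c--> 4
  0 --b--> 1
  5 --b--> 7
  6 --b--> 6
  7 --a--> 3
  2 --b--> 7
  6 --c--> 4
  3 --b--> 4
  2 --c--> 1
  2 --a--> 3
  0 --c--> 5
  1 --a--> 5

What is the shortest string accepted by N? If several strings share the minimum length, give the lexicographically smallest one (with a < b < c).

bca

A breadth-first search from 0 reaches an accepting state first via the path 0 → 1 → 7 → 3 on input bca.
No string of length < 3 is accepted (BFS exhausts all shorter strings without reaching an accepting state), and bca is the lexicographically least accepting string of length 3.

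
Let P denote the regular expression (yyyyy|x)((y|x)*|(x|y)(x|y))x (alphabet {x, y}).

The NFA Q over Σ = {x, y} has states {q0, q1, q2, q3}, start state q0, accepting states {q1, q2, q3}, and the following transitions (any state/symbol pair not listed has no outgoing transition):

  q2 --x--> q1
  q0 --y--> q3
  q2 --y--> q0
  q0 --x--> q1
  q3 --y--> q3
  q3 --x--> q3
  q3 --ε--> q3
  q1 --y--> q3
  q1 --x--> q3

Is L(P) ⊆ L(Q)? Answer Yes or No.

Yes

Converting the expression P to a DFA (subset construction, then merging equivalent states) gives the minimal DFA with states {p0, p1, p2, p3, p4, p5, p6, p7}, start state p0, accepting states {p3} and transitions p0: x→p1, y→p2; p1: x→p3, y→p1; p2: x→p4, y→p5; p3: x→p3, y→p1; p4: x→p4, y→p4; p5: x→p4, y→p6; p6: x→p4, y→p7; p7: x→p4, y→p1.
Exploring the product automaton P × Q from the start pair (p0, q0), following both machines on each input symbol, reaches 9 state pairs: (p0, q0), (p1, q1), (p2, q3), (p3, q3), (p1, q3), (p4, q3), (p5, q3), (p6, q3), (p7, q3).
P accepts in {p3} and Q accepts in {q1, q2, q3}. The reachable pairs whose P-component is accepting are (p3, q3); in each of them the Q-component is accepting too, so the product for L(P) \ L(Q) (P-component accepting, Q-component rejecting) has no reachable accepting pair and the difference is empty.
Hence every string in L(P) is also in L(Q).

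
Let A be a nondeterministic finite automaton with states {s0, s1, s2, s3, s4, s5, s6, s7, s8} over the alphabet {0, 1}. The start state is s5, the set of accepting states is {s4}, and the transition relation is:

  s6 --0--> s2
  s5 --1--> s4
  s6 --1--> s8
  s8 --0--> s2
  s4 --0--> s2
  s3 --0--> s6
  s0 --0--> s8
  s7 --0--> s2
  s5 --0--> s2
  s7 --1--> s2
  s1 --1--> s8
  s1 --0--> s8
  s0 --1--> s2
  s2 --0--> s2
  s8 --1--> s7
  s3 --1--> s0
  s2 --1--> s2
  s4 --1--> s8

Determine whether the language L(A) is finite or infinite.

finite

The useful states (reachable from s5 and able to reach an accepting state) are {s4, s5}.
Restricted to these states the transition graph has no cycle, so every accepting path has bounded length and L is finite.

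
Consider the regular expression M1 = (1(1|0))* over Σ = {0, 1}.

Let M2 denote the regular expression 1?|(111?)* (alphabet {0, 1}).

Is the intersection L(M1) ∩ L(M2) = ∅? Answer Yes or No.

No

The empty string ε is accepted by both M1 and M2.
Hence L(M1) ∩ L(M2) ≠ ∅.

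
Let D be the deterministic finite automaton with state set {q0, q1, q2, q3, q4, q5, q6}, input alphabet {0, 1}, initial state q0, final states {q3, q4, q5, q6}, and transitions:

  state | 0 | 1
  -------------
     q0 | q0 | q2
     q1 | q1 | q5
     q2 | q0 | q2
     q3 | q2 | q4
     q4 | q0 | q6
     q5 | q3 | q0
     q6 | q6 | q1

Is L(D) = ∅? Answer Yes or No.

The states reachable from the start state are {q0, q2}.
None of the accepting states {q3, q4, q5, q6} is reachable, so no string is accepted and L(D) = ∅.

Yes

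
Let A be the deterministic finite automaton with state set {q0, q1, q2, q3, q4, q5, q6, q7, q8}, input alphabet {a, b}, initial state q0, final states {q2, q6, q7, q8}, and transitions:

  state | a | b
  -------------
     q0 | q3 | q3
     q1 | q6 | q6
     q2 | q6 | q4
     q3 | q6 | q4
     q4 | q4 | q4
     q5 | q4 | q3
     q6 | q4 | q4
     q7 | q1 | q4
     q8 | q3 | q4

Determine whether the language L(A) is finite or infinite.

finite

The useful states (reachable from q0 and able to reach an accepting state) are {q0, q3, q6}.
Restricted to these states the transition graph has no cycle, so every accepting path has bounded length and L is finite.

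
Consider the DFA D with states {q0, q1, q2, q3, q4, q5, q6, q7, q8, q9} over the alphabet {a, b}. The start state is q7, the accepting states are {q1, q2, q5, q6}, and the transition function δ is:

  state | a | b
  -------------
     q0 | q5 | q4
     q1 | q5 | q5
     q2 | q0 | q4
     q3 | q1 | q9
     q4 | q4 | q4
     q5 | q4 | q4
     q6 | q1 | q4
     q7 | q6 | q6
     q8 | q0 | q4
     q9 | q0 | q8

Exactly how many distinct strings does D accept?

The useful subgraph on states {q1, q5, q6, q7} is acyclic, so L(D) is finite; the longest accepting path visits 4 useful states, giving maximum string length 3.
Counting accepting paths from q7 by length: 2 of length 1, 2 of length 2, 4 of length 3. Total 8.

8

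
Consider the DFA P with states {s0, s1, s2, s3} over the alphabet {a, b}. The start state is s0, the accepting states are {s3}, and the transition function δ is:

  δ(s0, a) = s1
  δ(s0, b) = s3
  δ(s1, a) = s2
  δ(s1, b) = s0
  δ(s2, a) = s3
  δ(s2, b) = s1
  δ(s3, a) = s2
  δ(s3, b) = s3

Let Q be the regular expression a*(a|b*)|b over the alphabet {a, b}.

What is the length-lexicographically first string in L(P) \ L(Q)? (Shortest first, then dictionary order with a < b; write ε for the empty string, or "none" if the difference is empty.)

baa

The string baa is accepted by P but not by Q.
No shorter string lies in the difference, and baa is the lexicographically first length-3 string in L(P) \ L(Q).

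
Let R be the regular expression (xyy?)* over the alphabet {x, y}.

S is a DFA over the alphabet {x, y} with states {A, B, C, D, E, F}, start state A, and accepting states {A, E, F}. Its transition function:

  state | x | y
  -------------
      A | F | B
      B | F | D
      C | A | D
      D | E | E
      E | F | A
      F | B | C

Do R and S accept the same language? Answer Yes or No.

The string xy is accepted by R but rejected by S.
So L(R) ≠ L(S).

No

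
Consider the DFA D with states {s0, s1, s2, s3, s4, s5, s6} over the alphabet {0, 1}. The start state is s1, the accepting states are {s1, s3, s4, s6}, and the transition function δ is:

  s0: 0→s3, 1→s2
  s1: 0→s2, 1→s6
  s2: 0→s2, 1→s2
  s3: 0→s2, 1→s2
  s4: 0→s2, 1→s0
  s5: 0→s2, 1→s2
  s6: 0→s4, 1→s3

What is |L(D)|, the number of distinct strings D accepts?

The useful subgraph on states {s0, s1, s3, s4, s6} is acyclic, so L(D) is finite; the longest accepting path visits 5 useful states, giving maximum string length 4.
Counting accepting paths from s1 by length: 1 of length 0, 1 of length 1, 2 of length 2, 1 of length 4. Total 5.

5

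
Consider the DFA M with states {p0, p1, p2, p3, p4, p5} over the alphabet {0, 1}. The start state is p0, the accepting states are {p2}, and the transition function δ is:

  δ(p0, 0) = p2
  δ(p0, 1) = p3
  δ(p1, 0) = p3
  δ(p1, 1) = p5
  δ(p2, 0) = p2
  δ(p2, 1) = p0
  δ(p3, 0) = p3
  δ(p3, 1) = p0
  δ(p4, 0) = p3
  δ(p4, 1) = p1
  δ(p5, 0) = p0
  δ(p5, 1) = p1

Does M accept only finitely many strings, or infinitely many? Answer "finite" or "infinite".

infinite

State p0 is reachable from the start and can reach an accepting state, and it lies on the cycle p0 → p2 → p0.
Traversing that cycle any number of times yields accepted strings of unbounded length, so the language is infinite.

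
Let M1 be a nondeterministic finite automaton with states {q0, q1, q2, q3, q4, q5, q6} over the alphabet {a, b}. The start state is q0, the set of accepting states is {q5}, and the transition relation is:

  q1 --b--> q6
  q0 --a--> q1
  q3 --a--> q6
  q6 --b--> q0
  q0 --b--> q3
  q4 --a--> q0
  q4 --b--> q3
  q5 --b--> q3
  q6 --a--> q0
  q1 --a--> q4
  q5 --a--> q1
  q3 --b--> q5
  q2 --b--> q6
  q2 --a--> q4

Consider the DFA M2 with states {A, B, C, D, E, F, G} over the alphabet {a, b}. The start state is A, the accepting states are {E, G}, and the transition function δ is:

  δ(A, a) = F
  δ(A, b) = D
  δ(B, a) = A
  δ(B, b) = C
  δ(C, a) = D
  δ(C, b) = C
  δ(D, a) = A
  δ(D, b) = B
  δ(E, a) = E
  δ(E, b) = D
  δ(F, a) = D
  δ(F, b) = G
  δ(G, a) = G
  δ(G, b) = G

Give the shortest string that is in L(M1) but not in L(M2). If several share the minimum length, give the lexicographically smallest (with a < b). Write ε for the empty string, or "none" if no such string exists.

The string bb is accepted by M1 but not by M2.
No shorter string lies in the difference, and bb is the lexicographically first length-2 string in L(M1) \ L(M2).

bb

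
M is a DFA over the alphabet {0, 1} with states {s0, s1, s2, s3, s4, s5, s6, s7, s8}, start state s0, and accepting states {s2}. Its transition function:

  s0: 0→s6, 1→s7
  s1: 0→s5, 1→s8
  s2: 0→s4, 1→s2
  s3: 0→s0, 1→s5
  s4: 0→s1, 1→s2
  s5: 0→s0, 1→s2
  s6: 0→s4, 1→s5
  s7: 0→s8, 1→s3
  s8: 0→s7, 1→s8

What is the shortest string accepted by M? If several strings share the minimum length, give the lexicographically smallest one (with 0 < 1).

001

A breadth-first search from s0 reaches an accepting state first via the path s0 → s6 → s4 → s2 on input 001.
No string of length < 3 is accepted (BFS exhausts all shorter strings without reaching an accepting state), and 001 is the lexicographically least accepting string of length 3.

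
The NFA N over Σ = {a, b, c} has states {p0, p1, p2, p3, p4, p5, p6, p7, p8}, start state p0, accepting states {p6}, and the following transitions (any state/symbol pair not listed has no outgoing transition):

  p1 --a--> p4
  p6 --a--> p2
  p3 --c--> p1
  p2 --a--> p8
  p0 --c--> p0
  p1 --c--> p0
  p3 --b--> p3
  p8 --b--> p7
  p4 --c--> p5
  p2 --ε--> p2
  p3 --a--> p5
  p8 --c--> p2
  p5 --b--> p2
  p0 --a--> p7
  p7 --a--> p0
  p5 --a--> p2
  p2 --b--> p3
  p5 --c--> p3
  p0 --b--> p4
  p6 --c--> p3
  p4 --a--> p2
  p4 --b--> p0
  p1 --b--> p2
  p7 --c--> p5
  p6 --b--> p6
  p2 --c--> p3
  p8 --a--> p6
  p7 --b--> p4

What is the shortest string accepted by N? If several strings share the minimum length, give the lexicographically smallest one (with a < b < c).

baaa

A breadth-first search from p0 reaches an accepting state first via the path p0 → p4 → p2 → p8 → p6 on input baaa.
No string of length < 4 is accepted (BFS exhausts all shorter strings without reaching an accepting state), and baaa is the lexicographically least accepting string of length 4.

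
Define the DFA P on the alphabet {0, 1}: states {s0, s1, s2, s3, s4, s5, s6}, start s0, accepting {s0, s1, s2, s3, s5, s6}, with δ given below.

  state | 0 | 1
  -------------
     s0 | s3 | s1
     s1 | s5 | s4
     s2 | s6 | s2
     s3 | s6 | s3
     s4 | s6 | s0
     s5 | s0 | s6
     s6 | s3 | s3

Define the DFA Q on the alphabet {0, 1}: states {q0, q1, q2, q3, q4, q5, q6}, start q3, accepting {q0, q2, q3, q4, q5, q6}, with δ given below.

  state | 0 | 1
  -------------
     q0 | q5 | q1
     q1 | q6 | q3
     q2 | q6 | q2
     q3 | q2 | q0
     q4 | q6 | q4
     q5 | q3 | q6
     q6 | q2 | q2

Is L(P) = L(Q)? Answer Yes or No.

Yes

Exploring the product automaton P × Q from the start pair (s0, q3), following both machines on each input symbol, reaches 6 state pairs: (s0, q3), (s3, q2), (s1, q0), (s6, q6), (s5, q5), (s4, q1).
P accepts in {s0, s1, s2, s3, s5, s6} and Q accepts in {q0, q2, q3, q4, q5, q6}. In every reachable pair the two components are either both accepting — (s0, q3), (s3, q2), (s1, q0), (s6, q6), (s5, q5) — or both non-accepting, so no string is accepted by exactly one of the machines: L(P) \ L(Q) and L(Q) \ L(P) are both empty.
Hence every string is accepted by P iff it is accepted by Q, and the two languages coincide.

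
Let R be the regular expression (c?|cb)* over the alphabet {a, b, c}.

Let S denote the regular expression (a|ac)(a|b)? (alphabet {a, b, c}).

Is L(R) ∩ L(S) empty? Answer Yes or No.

Converting the expression R to a DFA (subset construction, then merging equivalent states) gives the minimal DFA with states {r0, r1, r2}, start state r0, accepting states {r0, r2} and transitions r0: a→r1, b→r1, c→r2; r1: a→r1, b→r1, c→r1; r2: a→r1, b→r0, c→r2.
Converting the expression S to a DFA (subset construction, then merging equivalent states) gives the minimal DFA with states {s0, s1, s2, s3, s4}, start state s0, accepting states {s1, s3, s4} and transitions s0: a→s1, b→s2, c→s2; s1: a→s3, b→s3, c→s4; s2: a→s2, b→s2, c→s2; s3: a→s2, b→s2, c→s2; s4: a→s3, b→s3, c→s2.
Exploring the product automaton R × S from the start pair (r0, s0), following both machines on each input symbol, reaches 7 state pairs: (r0, s0), (r1, s1), (r1, s2), (r2, s2), (r1, s3), (r1, s4), (r0, s2).
R accepts in {r0, r2} and S accepts in {s1, s3, s4}; no reachable pair has both components accepting, so no string drives both machines to acceptance simultaneously and L(R) ∩ L(S) = ∅.
So no string is accepted by both, and the intersection is empty.

Yes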